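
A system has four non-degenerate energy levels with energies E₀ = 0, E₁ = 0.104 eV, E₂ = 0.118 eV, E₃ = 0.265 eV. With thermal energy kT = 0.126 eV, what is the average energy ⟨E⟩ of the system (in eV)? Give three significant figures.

Eᵢ/kT = 0, 0.82540, 0.93651, 2.1032.
Z = Σ e^(−Eᵢ/kT) = e^(−0) + e^(−0.82540) + e^(−0.93651) + e^(−2.1032) = 1.0000 + 0.43806 + 0.39199 + 0.12207 = 1.9521.
⟨E⟩ = Σ Eᵢ e^(−Eᵢ/kT) / Z = (0·1.0000 + 0.104·0.43806 + 0.118·0.39199 + 0.265·0.12207) / 1.9521 = 0.0636 eV.

0.0636 eV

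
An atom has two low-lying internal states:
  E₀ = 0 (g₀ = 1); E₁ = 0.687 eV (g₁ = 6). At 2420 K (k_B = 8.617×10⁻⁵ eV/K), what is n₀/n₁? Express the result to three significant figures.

4.49

k_BT = 8.617×10⁻⁵ × 2420 K = 0.20853 eV.
n₀/n₁ = (g₀/g₁) exp[−(E₀−E₁)/kT] = (1/6) × exp(−(-0.687 eV)/(0.20853 eV)) = (1/6) × exp(3.2945) = 4.49.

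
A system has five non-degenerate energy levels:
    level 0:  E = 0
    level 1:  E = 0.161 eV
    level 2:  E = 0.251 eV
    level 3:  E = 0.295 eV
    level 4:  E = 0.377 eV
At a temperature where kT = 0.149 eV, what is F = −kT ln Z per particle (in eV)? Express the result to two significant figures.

-0.083 eV

Eᵢ/kT = 0, 1.081, 1.685, 1.980, 2.530.
Z = Σ e^(−Eᵢ/kT) = e^(−0) + e^(−1.081) + e^(−1.685) + e^(−1.980) + e^(−2.530) = 1.000 + 0.3393 + 0.1854 + 0.1381 + 0.07966 = 1.742.
F = −kT ln Z = −0.149 × ln(1.742) = −0.149 × 0.5550 = -0.083 eV.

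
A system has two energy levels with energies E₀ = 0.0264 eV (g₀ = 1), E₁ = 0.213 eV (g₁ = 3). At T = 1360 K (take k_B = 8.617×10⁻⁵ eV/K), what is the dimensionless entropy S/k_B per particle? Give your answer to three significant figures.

1.08

k_BT = 8.617×10⁻⁵ × 1360 K = 0.11719 eV.
Eᵢ/kT = 0.22528, 1.8176.
Z = Σ gᵢe^(−Eᵢ/kT) = 1·e^(−0.22528) + 3·e^(−1.8176) = 0.79829 + 0.48725 = 1.2855.
⟨E⟩ = Σ EᵢPᵢ = 0.097129 eV.
S/k_B = ln Z + ⟨E⟩/kT = ln(1.2855) + 0.097129/0.11719 = 0.25115 + 0.82882 = 1.08.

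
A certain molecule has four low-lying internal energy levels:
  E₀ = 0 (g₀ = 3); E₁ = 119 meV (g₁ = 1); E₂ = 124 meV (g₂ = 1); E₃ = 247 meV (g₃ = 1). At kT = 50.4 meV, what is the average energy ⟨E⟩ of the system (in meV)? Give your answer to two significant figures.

Eᵢ/kT = 0, 2.361, 2.460, 4.901.
Z = Σ gᵢe^(−Eᵢ/kT) = 3·e^(−0) + 1·e^(−2.361) + 1·e^(−2.460) + 1·e^(−4.901) = 3.000 + 0.09433 + 0.08543 + 0.007439 = 3.187.
⟨E⟩ = Σ Eᵢ gᵢe^(−Eᵢ/kT) / Z = (0·3.000 + 119·0.09433 + 124·0.08543 + 247·0.007439) / 3.187 = 7.4 meV.

7.4 meV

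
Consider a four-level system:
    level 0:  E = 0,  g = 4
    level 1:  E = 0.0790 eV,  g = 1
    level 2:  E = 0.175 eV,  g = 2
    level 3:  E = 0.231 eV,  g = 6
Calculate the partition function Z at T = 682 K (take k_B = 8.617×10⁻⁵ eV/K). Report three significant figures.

k_BT = 8.617×10⁻⁵ × 682 K = 0.058768 eV.
Eᵢ/kT = 0, 1.3443, 2.9778, 3.9307.
Z = Σ gᵢe^(−Eᵢ/kT) = 4·e^(−0) + 1·e^(−1.3443) + 2·e^(−2.9778) + 6·e^(−3.9307) = 4.0000 + 0.26072 + 0.10181 + 0.11778 = 4.4803.

Z = 4.48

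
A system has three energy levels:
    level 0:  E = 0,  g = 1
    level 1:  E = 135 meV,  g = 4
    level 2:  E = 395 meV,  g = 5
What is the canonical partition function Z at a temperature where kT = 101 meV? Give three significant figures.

Z = 2.15

Eᵢ/kT = 0, 1.3366, 3.9109.
Z = Σ gᵢe^(−Eᵢ/kT) = 1·e^(−0) + 4·e^(−1.3366) + 5·e^(−3.9109) = 1.0000 + 1.0509 + 0.10011 = 2.1510.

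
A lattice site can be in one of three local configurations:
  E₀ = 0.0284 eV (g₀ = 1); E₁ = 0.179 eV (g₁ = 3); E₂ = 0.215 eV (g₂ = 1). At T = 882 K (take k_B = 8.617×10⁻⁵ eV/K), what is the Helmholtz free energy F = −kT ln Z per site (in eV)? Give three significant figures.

k_BT = 8.617×10⁻⁵ × 882 K = 0.076002 eV.
Eᵢ/kT = 0.37367, 2.3552, 2.8289.
Z = Σ gᵢe^(−Eᵢ/kT) = 1·e^(−0.37367) + 3·e^(−2.3552) + 1·e^(−2.8289) = 0.68820 + 0.28462 + 0.059078 = 1.0319.
F = −kT ln Z = −0.076002 × ln(1.0319) = −0.076002 × 0.031402 = -0.00239 eV.

-0.00239 eV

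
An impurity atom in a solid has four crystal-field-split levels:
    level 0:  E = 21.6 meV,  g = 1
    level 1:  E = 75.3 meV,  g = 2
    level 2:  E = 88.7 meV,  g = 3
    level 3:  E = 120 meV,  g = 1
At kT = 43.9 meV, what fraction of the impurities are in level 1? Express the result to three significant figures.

0.251

Eᵢ/kT = 0.49203, 1.7153, 2.0205, 2.7335.
Z = Σ gᵢe^(−Eᵢ/kT) = 1·e^(−0.49203) + 2·e^(−1.7153) + 3·e^(−2.0205) + 1·e^(−2.7335) = 0.61138 + 0.35982 + 0.39777 + 0.064991 = 1.4340.
P₁ = g₁ e^(−E₁/kT) / Z = 0.35982/1.4340 = 0.251.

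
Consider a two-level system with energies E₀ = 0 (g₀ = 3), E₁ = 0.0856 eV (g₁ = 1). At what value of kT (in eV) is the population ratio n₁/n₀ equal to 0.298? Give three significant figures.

n₁/n₀ = (g₁/g₀) exp[−(E₁−E₀)/kT] = 0.298.
⇒ (E₁−E₀)/kT = ln((1/3)/0.298) = ln(1.1186) = 0.11208.
kT = 0.0856 eV / 0.11208 = 0.764 eV.

0.764 eV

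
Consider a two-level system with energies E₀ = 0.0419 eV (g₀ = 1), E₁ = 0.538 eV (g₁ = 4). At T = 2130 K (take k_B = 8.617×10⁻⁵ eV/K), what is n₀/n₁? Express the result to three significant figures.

3.73

k_BT = 8.617×10⁻⁵ × 2130 K = 0.18354 eV.
n₀/n₁ = (g₀/g₁) exp[−(E₀−E₁)/kT] = (1/4) × exp(−(-0.4961 eV)/(0.18354 eV)) = (1/4) × exp(2.7030) = 3.73.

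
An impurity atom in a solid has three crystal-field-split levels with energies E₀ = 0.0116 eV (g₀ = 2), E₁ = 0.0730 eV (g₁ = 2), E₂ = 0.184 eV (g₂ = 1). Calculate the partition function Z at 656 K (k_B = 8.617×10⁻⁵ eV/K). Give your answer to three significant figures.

Z = 2.22

k_BT = 8.617×10⁻⁵ × 656 K = 0.056528 eV.
Eᵢ/kT = 0.20521, 1.2914, 3.2550.
Z = Σ gᵢe^(−Eᵢ/kT) = 2·e^(−0.20521) + 2·e^(−1.2914) + 1·e^(−3.2550) = 1.6290 + 0.54977 + 0.038581 = 2.2174.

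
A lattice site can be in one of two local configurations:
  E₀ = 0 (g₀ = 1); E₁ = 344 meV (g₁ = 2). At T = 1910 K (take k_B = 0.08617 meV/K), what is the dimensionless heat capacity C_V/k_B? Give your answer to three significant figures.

0.694

k_BT = 0.08617 × 1910 K = 164.58 meV.
Eᵢ/kT = 0, 2.0902.
Z = Σ gᵢe^(−Eᵢ/kT) = 1·e^(−0) + 2·e^(−2.0902) = 1.0000 + 0.24732 = 1.2473.
⟨E⟩ = 68.210 meV, ⟨E²⟩ = 23464 meV².
C_V/k_B = (⟨E²⟩ − ⟨E⟩²)/(kT)² = (23464 − 4652.6)/27087 = 0.694.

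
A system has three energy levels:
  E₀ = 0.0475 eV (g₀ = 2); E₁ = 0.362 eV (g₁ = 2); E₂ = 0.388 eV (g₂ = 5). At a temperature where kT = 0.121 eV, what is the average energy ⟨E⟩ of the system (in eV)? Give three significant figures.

Eᵢ/kT = 0.39256, 2.9917, 3.2066.
Z = Σ gᵢe^(−Eᵢ/kT) = 2·e^(−0.39256) + 2·e^(−2.9917) + 5·e^(−3.2066) = 1.3507 + 0.10040 + 0.20247 = 1.6536.
⟨E⟩ = Σ Eᵢ gᵢe^(−Eᵢ/kT) / Z = (0.0475·1.3507 + 0.362·0.10040 + 0.388·0.20247) / 1.6536 = 0.108 eV.

0.108 eV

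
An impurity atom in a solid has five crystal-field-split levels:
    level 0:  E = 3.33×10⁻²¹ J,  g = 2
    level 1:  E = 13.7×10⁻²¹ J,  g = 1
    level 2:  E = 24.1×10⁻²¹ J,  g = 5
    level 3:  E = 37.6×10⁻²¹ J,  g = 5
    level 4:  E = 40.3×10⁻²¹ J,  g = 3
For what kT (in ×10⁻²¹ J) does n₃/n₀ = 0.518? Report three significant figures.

n₃/n₀ = (g₃/g₀) exp[−(E₃−E₀)/kT] = 0.518.
⇒ (E₃−E₀)/kT = ln((5/2)/0.518) = ln(4.8263) = 1.5741.
kT = 34.27 ×10⁻²¹ J / 1.5741 = 21.8 ×10⁻²¹ J.

21.8 ×10⁻²¹ J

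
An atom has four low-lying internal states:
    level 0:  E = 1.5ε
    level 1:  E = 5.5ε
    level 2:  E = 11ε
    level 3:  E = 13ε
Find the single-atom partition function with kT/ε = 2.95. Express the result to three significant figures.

Z = 0.793

Eᵢ/kT = 0.50847, 1.8644, 3.7288, 4.4068.
Z = Σ e^(−Eᵢ/kT) = e^(−0.50847) + e^(−1.8644) + e^(−3.7288) + e^(−4.4068) = 0.60142 + 0.15499 + 0.024022 + 0.012194 = 0.79263.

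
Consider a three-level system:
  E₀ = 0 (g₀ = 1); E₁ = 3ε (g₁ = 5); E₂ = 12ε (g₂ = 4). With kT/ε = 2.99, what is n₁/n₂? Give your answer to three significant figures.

25.4

n₁/n₂ = (g₁/g₂) exp[−(E₁−E₂)/kT] = (5/4) × exp(−(-9ε)/(2.99ε)) = (5/4) × exp(3.0100) = 25.4.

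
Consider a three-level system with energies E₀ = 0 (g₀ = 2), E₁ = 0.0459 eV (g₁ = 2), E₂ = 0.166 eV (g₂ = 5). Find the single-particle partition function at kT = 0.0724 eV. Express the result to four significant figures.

Z = 3.566

Eᵢ/kT = 0, 0.633978, 2.29282.
Z = Σ gᵢe^(−Eᵢ/kT) = 2·e^(−0) + 2·e^(−0.633978) + 5·e^(−2.29282) = 2.00000 + 1.06095 + 0.504906 = 3.56586.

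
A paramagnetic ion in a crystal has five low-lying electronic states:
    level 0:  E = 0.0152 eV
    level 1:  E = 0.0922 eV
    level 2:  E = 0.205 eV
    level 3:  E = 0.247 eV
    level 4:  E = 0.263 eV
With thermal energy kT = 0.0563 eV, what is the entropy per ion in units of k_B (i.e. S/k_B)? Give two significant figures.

Eᵢ/kT = 0.2700, 1.638, 3.641, 4.387, 4.671.
Z = Σ e^(−Eᵢ/kT) = e^(−0.2700) + e^(−1.638) + e^(−3.641) + e^(−4.387) + e^(−4.671) = 0.7634 + 0.1944 + 0.02623 + 0.01244 + 0.009363 = 1.006.
⟨E⟩ = Σ EᵢPᵢ = 0.04020 eV.
S/k_B = ln Z + ⟨E⟩/kT = ln(1.006) + 0.04020/0.0563 = 0.005982 + 0.7140 = 0.72.

0.72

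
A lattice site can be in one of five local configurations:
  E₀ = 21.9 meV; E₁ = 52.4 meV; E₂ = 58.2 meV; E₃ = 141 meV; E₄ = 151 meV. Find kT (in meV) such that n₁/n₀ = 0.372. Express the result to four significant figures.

30.84 meV

n₁/n₀ = exp[−(E₁−E₀)/kT] = 0.372.
⇒ (E₁−E₀)/kT = ln(1/0.372) = ln(2.68817) = 0.988861.
kT = 30.5 meV / 0.988861 = 30.84 meV.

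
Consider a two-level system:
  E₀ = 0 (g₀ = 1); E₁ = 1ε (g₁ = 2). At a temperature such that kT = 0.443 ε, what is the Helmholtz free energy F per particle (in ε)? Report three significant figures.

Eᵢ/kT = 0, 2.2573.
Z = Σ gᵢe^(−Eᵢ/kT) = 1·e^(−0) + 2·e^(−2.2573) = 1.0000 + 0.20927 = 1.2093.
F = −kT ln Z = −0.443 × ln(1.2093) = −0.443 × 0.19004 = -0.0842 ε.

-0.0842 ε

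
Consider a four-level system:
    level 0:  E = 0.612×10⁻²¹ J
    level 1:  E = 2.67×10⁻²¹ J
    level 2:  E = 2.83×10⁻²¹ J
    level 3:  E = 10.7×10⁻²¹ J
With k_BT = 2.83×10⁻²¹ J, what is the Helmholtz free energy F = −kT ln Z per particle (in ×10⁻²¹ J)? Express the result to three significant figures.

-1.30 ×10⁻²¹ J

Eᵢ/kT = 0.21625, 0.94346, 1.0000, 3.7809.
Z = Σ e^(−Eᵢ/kT) = e^(−0.21625) + e^(−0.94346) + e^(−1.0000) + e^(−3.7809) = 0.80553 + 0.38928 + 0.36788 + 0.022802 = 1.5855.
F = −kT ln Z = −2.83 × ln(1.5855) = −2.83 × 0.46090 = -1.30 ×10⁻²¹ J.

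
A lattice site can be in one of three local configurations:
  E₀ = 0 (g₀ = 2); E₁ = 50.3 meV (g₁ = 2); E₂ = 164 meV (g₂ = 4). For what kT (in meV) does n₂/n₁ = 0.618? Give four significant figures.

96.81 meV

n₂/n₁ = (g₂/g₁) exp[−(E₂−E₁)/kT] = 0.618.
⇒ (E₂−E₁)/kT = ln((4/2)/0.618) = ln(3.23625) = 1.17442.
kT = 113.7 meV / 1.17442 = 96.81 meV.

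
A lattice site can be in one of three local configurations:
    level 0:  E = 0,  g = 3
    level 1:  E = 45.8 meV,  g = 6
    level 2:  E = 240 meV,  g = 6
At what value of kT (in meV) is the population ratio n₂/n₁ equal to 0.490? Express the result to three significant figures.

272 meV

n₂/n₁ = (g₂/g₁) exp[−(E₂−E₁)/kT] = 0.490.
⇒ (E₂−E₁)/kT = ln((6/6)/0.490) = ln(2.0408) = 0.71334.
kT = 194.2 meV / 0.71334 = 272 meV.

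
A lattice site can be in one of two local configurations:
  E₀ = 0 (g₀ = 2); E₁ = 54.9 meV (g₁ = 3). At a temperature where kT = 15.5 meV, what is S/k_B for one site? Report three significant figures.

Eᵢ/kT = 0, 3.5419.
Z = Σ gᵢe^(−Eᵢ/kT) = 2·e^(−0) + 3·e^(−3.5419) = 2.0000 + 0.086875 = 2.0869.
⟨E⟩ = Σ EᵢPᵢ = 2.2854 meV.
S/k_B = ln Z + ⟨E⟩/kT = ln(2.0869) + 2.2854/15.5 = 0.73568 + 0.14745 = 0.883.

0.883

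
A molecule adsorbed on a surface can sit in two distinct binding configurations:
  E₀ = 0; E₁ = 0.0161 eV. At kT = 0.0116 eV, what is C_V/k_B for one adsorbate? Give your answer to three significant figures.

Eᵢ/kT = 0, 1.3879.
Z = Σ e^(−Eᵢ/kT) = e^(−0) + e^(−1.3879) = 1.0000 + 0.24960 = 1.2496.
⟨E⟩ = 0.0032159 eV, ⟨E²⟩ = 0.000051776 eV².
C_V/k_B = (⟨E²⟩ − ⟨E⟩²)/(kT)² = (0.000051776 − 0.000010342)/0.00013456 = 0.308.

0.308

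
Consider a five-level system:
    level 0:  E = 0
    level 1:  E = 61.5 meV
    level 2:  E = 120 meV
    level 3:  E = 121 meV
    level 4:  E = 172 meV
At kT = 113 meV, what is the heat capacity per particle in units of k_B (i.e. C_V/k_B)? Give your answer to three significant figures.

0.278

Eᵢ/kT = 0, 0.54425, 1.0619, 1.0708, 1.5221.
Z = Σ e^(−Eᵢ/kT) = e^(−0) + e^(−0.54425) + e^(−1.0619) + e^(−1.0708) + e^(−1.5221) = 1.0000 + 0.58028 + 0.34580 + 0.34273 + 0.21825 = 2.4871.
⟨E⟩ = 62.801 meV, ⟨E²⟩ = 7498.3 meV².
C_V/k_B = (⟨E²⟩ − ⟨E⟩²)/(kT)² = (7498.3 − 3944.0)/12769 = 0.278.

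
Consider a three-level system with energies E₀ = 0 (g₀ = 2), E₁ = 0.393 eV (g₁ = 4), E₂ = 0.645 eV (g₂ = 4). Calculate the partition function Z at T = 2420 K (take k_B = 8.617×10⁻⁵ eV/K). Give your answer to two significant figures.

k_BT = 8.617×10⁻⁵ × 2420 K = 0.2085 eV.
Eᵢ/kT = 0, 1.885, 3.094.
Z = Σ gᵢe^(−Eᵢ/kT) = 2·e^(−0) + 4·e^(−1.885) + 4·e^(−3.094) = 2.000 + 0.6073 + 0.1813 = 2.789.

Z = 2.8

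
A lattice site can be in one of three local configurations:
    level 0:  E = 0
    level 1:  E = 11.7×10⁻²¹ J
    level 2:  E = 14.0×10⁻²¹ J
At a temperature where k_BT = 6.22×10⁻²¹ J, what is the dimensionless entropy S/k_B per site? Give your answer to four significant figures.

Eᵢ/kT = 0, 1.88103, 2.25080.
Z = Σ e^(−Eᵢ/kT) = e^(−0) + e^(−1.88103) + e^(−2.25080) = 1.00000 + 0.152433 + 0.105315 = 1.25775.
⟨E⟩ = Σ EᵢPᵢ = 2.59024 ×10⁻²¹ J.
S/k_B = ln Z + ⟨E⟩/kT = ln(1.25775) + 2.59024/6.22 = 0.229324 + 0.416437 = 0.6458.

0.6458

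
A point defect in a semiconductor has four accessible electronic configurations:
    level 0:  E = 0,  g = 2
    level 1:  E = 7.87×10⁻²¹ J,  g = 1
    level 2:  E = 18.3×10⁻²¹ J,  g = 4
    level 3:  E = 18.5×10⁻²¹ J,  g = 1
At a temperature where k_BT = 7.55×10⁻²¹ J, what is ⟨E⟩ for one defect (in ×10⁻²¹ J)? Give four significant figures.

3.886 ×10⁻²¹ J

Eᵢ/kT = 0, 1.04238, 2.42384, 2.45033.
Z = Σ gᵢe^(−Eᵢ/kT) = 2·e^(−0) + 1·e^(−1.04238) + 4·e^(−2.42384) + 1·e^(−2.45033) = 2.00000 + 0.352614 + 0.354323 + 0.0862651 = 2.79320.
⟨E⟩ = Σ Eᵢ gᵢe^(−Eᵢ/kT) / Z = (0·2.00000 + 7.87·0.352614 + 18.3·0.354323 + 18.5·0.0862651) / 2.79320 = 3.886 ×10⁻²¹ J.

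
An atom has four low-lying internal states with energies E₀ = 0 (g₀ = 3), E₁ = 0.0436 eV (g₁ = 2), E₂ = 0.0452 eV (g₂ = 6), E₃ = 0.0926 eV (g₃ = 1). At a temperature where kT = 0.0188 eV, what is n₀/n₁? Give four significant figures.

n₀/n₁ = (g₀/g₁) exp[−(E₀−E₁)/kT] = (3/2) × exp(−(-0.0436 eV)/(0.0188 eV)) = (3/2) × exp(2.31915) = 15.25.

15.25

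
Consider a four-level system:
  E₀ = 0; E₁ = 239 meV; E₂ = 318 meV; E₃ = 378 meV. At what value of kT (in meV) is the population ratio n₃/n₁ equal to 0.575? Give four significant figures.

n₃/n₁ = exp[−(E₃−E₁)/kT] = 0.575.
⇒ (E₃−E₁)/kT = ln(1/0.575) = ln(1.73913) = 0.553385.
kT = 139 meV / 0.553385 = 251.2 meV.

251.2 meV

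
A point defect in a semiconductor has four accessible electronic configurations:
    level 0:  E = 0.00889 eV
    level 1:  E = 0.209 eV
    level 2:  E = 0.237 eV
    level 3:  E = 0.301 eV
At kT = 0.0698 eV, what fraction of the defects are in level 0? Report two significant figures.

Eᵢ/kT = 0.1274, 2.994, 3.395, 4.312.
Z = Σ e^(−Eᵢ/kT) = e^(−0.1274) + e^(−2.994) + e^(−3.395) + e^(−4.312) = 0.8804 + 0.05009 + 0.03354 + 0.01341 = 0.9774.
P₀ = e^(−E₀/kT) / Z = 0.8804/0.9774 = 0.90.

0.90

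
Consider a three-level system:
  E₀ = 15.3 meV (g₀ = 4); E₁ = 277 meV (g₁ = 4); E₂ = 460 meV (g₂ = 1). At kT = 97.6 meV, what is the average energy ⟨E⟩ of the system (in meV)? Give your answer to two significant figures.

Eᵢ/kT = 0.1568, 2.838, 4.713.
Z = Σ gᵢe^(−Eᵢ/kT) = 4·e^(−0.1568) + 4·e^(−2.838) + 1·e^(−4.713) = 3.420 + 0.2342 + 0.008978 = 3.663.
⟨E⟩ = Σ Eᵢ gᵢe^(−Eᵢ/kT) / Z = (15.3·3.420 + 277·0.2342 + 460·0.008978) / 3.663 = 33 meV.

33 meV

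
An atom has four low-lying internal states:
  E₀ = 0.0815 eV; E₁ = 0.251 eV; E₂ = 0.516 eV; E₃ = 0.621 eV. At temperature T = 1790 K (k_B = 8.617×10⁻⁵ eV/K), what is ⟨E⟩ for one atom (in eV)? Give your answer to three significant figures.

0.151 eV

k_BT = 8.617×10⁻⁵ × 1790 K = 0.15424 eV.
Eᵢ/kT = 0.52840, 1.6273, 3.3454, 4.0262.
Z = Σ e^(−Eᵢ/kT) = e^(−0.52840) + e^(−1.6273) + e^(−3.3454) + e^(−4.0262) = 0.58955 + 0.19646 + 0.035246 + 0.017842 = 0.83910.
⟨E⟩ = Σ Eᵢ e^(−Eᵢ/kT) / Z = (0.0815·0.58955 + 0.251·0.19646 + 0.516·0.035246 + 0.621·0.017842) / 0.83910 = 0.151 eV.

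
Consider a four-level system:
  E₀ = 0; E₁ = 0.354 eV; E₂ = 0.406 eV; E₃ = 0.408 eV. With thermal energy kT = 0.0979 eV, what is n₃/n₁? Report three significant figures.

0.576

n₃/n₁ = exp[−(E₃−E₁)/kT] = exp(−(0.054 eV)/(0.0979 eV)) = exp(-0.55158) = 0.576.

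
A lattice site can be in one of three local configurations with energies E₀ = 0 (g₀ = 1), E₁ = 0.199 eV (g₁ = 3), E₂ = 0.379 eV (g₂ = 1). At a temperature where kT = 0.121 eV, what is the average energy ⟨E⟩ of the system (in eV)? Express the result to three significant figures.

0.0812 eV

Eᵢ/kT = 0, 1.6446, 3.1322.
Z = Σ gᵢe^(−Eᵢ/kT) = 1·e^(−0) + 3·e^(−1.6446) + 1·e^(−3.1322) = 1.0000 + 0.57927 + 0.043622 = 1.6229.
⟨E⟩ = Σ Eᵢ gᵢe^(−Eᵢ/kT) / Z = (0·1.0000 + 0.199·0.57927 + 0.379·0.043622) / 1.6229 = 0.0812 eV.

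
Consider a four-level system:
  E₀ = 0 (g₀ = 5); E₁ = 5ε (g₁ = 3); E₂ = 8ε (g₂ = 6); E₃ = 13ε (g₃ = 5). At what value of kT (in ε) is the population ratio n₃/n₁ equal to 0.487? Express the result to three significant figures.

6.50 ε

n₃/n₁ = (g₃/g₁) exp[−(E₃−E₁)/kT] = 0.487.
⇒ (E₃−E₁)/kT = ln((5/3)/0.487) = ln(3.4223) = 1.2303.
kT = 8ε / 1.2303 = 6.50 ε.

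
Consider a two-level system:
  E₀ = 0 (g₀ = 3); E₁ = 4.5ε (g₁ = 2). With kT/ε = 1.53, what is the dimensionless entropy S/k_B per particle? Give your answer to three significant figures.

Eᵢ/kT = 0, 2.9412.
Z = Σ gᵢe^(−Eᵢ/kT) = 3·e^(−0) + 2·e^(−2.9412) = 3.0000 + 0.10560 = 3.1056.
⟨E⟩ = Σ EᵢPᵢ = 0.15301 ε.
S/k_B = ln Z + ⟨E⟩/kT = ln(3.1056) + 0.15301/1.53 = 1.1332 + 0.10001 = 1.23.

1.23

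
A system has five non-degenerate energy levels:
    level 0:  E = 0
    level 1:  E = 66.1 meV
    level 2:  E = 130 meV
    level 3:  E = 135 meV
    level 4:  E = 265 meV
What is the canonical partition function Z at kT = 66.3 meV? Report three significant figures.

Z = 1.66

Eᵢ/kT = 0, 0.99698, 1.9608, 2.0362, 3.9970.
Z = Σ e^(−Eᵢ/kT) = e^(−0) + e^(−0.99698) + e^(−1.9608) + e^(−2.0362) + e^(−3.9970) = 1.0000 + 0.36899 + 0.14075 + 0.13052 + 0.018371 = 1.6586.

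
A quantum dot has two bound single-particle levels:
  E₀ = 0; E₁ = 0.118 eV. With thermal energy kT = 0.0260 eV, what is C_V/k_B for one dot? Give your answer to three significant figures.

0.216

Eᵢ/kT = 0, 4.5385.
Z = Σ e^(−Eᵢ/kT) = e^(−0) + e^(−4.5385) = 1.0000 + 0.010689 = 1.0107.
⟨E⟩ = 0.0012479 eV, ⟨E²⟩ = 0.00014726 eV².
C_V/k_B = (⟨E²⟩ − ⟨E⟩²)/(kT)² = (0.00014726 − 0.0000015573)/0.00067600 = 0.216.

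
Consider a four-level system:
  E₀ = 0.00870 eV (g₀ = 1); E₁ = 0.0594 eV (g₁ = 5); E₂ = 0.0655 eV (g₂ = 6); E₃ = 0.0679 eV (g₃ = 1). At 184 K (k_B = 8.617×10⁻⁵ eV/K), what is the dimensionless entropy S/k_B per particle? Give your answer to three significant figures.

k_BT = 8.617×10⁻⁵ × 184 K = 0.015855 eV.
Eᵢ/kT = 0.54872, 3.7465, 4.1312, 4.2826.
Z = Σ gᵢe^(−Eᵢ/kT) = 1·e^(−0.54872) + 5·e^(−3.7465) + 6·e^(−4.1312) + 1·e^(−4.2826) = 0.57769 + 0.11800 + 0.096382 + 0.013807 = 0.80588.
⟨E⟩ = Σ EᵢPᵢ = 0.023931 eV.
S/k_B = ln Z + ⟨E⟩/kT = ln(0.80588) + 0.023931/0.015855 = -0.21582 + 1.5094 = 1.29.

1.29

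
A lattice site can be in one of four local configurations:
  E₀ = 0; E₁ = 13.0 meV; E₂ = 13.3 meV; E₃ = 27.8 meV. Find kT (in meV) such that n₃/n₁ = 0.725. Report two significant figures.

n₃/n₁ = exp[−(E₃−E₁)/kT] = 0.725.
⇒ (E₃−E₁)/kT = ln(1/0.725) = ln(1.379) = 0.3214.
kT = 14.8 meV / 0.3214 = 46 meV.

46 meV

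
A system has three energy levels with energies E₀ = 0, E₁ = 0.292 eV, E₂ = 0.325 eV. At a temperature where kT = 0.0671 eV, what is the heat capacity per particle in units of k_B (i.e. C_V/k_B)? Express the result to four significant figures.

Eᵢ/kT = 0, 4.35171, 4.84352.
Z = Σ e^(−Eᵢ/kT) = e^(−0) + e^(−4.35171) + e^(−4.84352) = 1.00000 + 0.0128848 + 0.00787927 = 1.02076.
⟨E⟩ = 0.00619453 eV, ⟨E²⟩ = 0.00189159 eV².
C_V/k_B = (⟨E²⟩ − ⟨E⟩²)/(kT)² = (0.00189159 − 0.0000383722)/0.00450241 = 0.4116.

0.4116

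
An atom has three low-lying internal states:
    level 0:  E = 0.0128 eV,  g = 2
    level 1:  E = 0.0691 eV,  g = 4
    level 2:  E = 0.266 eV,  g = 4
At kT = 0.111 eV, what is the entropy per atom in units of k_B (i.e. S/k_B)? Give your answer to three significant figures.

Eᵢ/kT = 0.11532, 0.62252, 2.3964.
Z = Σ gᵢe^(−Eᵢ/kT) = 2·e^(−0.11532) + 4·e^(−0.62252) + 4·e^(−2.3964) = 1.7822 + 2.1464 + 0.36418 = 4.2928.
⟨E⟩ = Σ EᵢPᵢ = 0.062430 eV.
S/k_B = ln Z + ⟨E⟩/kT = ln(4.2928) + 0.062430/0.111 = 1.4569 + 0.56243 = 2.02.

2.02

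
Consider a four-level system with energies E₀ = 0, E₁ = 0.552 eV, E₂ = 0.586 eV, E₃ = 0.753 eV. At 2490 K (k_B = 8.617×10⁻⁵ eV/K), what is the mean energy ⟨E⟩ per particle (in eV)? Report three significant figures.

0.0878 eV

k_BT = 8.617×10⁻⁵ × 2490 K = 0.21456 eV.
Eᵢ/kT = 0, 2.5727, 2.7312, 3.5095.
Z = Σ e^(−Eᵢ/kT) = e^(−0) + e^(−2.5727) + e^(−2.7312) + e^(−3.5095) = 1.0000 + 0.076329 + 0.065141 + 0.029912 = 1.1714.
⟨E⟩ = Σ Eᵢ e^(−Eᵢ/kT) / Z = (0·1.0000 + 0.552·0.076329 + 0.586·0.065141 + 0.753·0.029912) / 1.1714 = 0.0878 eV.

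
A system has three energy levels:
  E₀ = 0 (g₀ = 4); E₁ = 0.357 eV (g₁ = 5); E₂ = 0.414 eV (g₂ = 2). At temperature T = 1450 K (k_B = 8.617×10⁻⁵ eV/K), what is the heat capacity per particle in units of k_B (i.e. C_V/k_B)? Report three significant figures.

0.662

k_BT = 8.617×10⁻⁵ × 1450 K = 0.12495 eV.
Eᵢ/kT = 0, 2.8571, 3.3133.
Z = Σ gᵢe^(−Eᵢ/kT) = 4·e^(−0) + 5·e^(−2.8571) + 2·e^(−3.3133) = 4.0000 + 0.28718 + 0.072792 = 4.3600.
⟨E⟩ = 0.030426 eV, ⟨E²⟩ = 0.011256 eV².
C_V/k_B = (⟨E²⟩ − ⟨E⟩²)/(kT)² = (0.011256 − 0.00092574)/0.015613 = 0.662.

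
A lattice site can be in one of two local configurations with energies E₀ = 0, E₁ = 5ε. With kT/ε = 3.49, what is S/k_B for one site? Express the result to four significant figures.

Eᵢ/kT = 0, 1.43266.
Z = Σ e^(−Eᵢ/kT) = e^(−0) + e^(−1.43266) = 1.00000 + 0.238673 = 1.23867.
⟨E⟩ = Σ EᵢPᵢ = 0.963424 ε.
S/k_B = ln Z + ⟨E⟩/kT = ln(1.23867) + 0.963424/3.49 = 0.214038 + 0.276053 = 0.4901.

0.4901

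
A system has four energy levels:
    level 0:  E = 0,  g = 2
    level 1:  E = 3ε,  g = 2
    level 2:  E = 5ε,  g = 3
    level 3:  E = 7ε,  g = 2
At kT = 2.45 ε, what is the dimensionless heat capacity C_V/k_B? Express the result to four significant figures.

Eᵢ/kT = 0, 1.22449, 2.04082, 2.85714.
Z = Σ gᵢe^(−Eᵢ/kT) = 2·e^(−0) + 2·e^(−1.22449) + 3·e^(−2.04082) + 2·e^(−2.85714) = 2.00000 + 0.587815 + 0.389766 + 0.114866 = 3.09245.
⟨E⟩ = 1.46044 ε, ⟨E²⟩ = 6.68173 ε².
C_V/k_B = (⟨E²⟩ − ⟨E⟩²)/(kT)² = (6.68173 − 2.13288)/6.00250 = 0.7578.

0.7578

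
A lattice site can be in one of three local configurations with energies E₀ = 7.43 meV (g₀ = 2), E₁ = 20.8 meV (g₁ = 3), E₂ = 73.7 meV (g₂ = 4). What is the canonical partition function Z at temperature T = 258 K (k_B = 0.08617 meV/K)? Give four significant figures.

k_BT = 0.08617 × 258 K = 22.2319 meV.
Eᵢ/kT = 0.334204, 0.935593, 3.31506.
Z = Σ gᵢe^(−Eᵢ/kT) = 2·e^(−0.334204) + 3·e^(−0.935593) + 4·e^(−3.31506) = 1.43182 + 1.17706 + 0.145327 = 2.75421.

Z = 2.754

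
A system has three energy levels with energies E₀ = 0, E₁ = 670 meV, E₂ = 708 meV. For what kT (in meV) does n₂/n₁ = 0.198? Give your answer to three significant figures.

23.5 meV

n₂/n₁ = exp[−(E₂−E₁)/kT] = 0.198.
⇒ (E₂−E₁)/kT = ln(1/0.198) = ln(5.0505) = 1.6195.
kT = 38 meV / 1.6195 = 23.5 meV.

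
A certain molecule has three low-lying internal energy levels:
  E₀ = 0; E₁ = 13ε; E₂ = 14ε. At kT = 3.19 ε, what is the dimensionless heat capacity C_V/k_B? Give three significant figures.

0.492

Eᵢ/kT = 0, 4.0752, 4.3887.
Z = Σ e^(−Eᵢ/kT) = e^(−0) + e^(−4.0752) + e^(−4.3887) = 1.0000 + 0.016989 + 0.012417 = 1.0294.
⟨E⟩ = 0.38342 ε, ⟨E²⟩ = 5.1534 ε².
C_V/k_B = (⟨E²⟩ − ⟨E⟩²)/(kT)² = (5.1534 − 0.14701)/10.176 = 0.492.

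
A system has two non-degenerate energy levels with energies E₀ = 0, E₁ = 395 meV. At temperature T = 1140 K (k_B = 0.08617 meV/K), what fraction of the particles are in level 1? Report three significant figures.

0.0176

k_BT = 0.08617 × 1140 K = 98.234 meV.
Eᵢ/kT = 0, 4.0210.
Z = Σ e^(−Eᵢ/kT) = e^(−0) + e^(−4.0210) = 1.0000 + 0.017935 = 1.0179.
P₁ = e^(−E₁/kT) / Z = 0.017935/1.0179 = 0.0176.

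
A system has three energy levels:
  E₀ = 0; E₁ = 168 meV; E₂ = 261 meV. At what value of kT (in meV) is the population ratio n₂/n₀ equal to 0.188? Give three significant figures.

n₂/n₀ = exp[−(E₂−E₀)/kT] = 0.188.
⇒ (E₂−E₀)/kT = ln(1/0.188) = ln(5.3191) = 1.6713.
kT = 261 meV / 1.6713 = 156 meV.

156 meV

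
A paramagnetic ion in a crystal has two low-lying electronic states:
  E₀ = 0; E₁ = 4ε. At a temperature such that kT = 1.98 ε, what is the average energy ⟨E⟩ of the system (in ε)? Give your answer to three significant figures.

Eᵢ/kT = 0, 2.0202.
Z = Σ e^(−Eᵢ/kT) = e^(−0) + e^(−2.0202) = 1.0000 + 0.13263 = 1.1326.
⟨E⟩ = Σ Eᵢ e^(−Eᵢ/kT) / Z = (0·1.0000 + 4·0.13263) / 1.1326 = 0.468 ε.

0.468 ε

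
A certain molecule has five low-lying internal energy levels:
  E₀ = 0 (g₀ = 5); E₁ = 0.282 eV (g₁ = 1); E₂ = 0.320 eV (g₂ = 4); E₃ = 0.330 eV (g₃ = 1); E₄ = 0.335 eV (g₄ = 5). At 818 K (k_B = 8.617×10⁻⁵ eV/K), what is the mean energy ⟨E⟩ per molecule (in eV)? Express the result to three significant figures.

0.00711 eV

k_BT = 8.617×10⁻⁵ × 818 K = 0.070487 eV.
Eᵢ/kT = 0, 4.0007, 4.5398, 4.6817, 4.7526.
Z = Σ gᵢe^(−Eᵢ/kT) = 5·e^(−0) + 1·e^(−4.0007) + 4·e^(−4.5398) + 1·e^(−4.6817) + 5·e^(−4.7526) = 5.0000 + 0.018303 + 0.042702 + 0.0092633 + 0.043146 = 5.1134.
⟨E⟩ = Σ Eᵢ gᵢe^(−Eᵢ/kT) / Z = (0·5.0000 + 0.282·0.018303 + 0.320·0.042702 + 0.330·0.0092633 + 0.335·0.043146) / 5.1134 = 0.00711 eV.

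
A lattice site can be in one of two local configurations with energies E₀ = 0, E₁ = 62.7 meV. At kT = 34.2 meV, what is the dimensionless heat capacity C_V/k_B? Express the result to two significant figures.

0.40

Eᵢ/kT = 0, 1.833.
Z = Σ e^(−Eᵢ/kT) = e^(−0) + e^(−1.833) = 1.000 + 0.1599 = 1.160.
⟨E⟩ = 8.643 meV, ⟨E²⟩ = 541.9 meV².
C_V/k_B = (⟨E²⟩ − ⟨E⟩²)/(kT)² = (541.9 − 74.70)/1170 = 0.40.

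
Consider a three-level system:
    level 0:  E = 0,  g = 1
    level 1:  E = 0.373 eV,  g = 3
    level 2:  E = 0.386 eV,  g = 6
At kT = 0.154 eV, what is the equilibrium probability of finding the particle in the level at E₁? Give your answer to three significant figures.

Eᵢ/kT = 0, 2.4221, 2.5065.
Z = Σ gᵢe^(−Eᵢ/kT) = 1·e^(−0) + 3·e^(−2.4221) + 6·e^(−2.5065) = 1.0000 + 0.26621 + 0.48932 = 1.7555.
P₁ = g₁ e^(−E₁/kT) / Z = 0.26621/1.7555 = 0.152.

0.152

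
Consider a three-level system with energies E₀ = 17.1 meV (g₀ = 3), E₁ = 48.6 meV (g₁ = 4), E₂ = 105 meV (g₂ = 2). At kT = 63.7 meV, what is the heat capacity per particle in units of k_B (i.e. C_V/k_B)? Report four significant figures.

Eᵢ/kT = 0.268446, 0.762951, 1.64835.
Z = Σ gᵢe^(−Eᵢ/kT) = 3·e^(−0.268446) + 4·e^(−0.762951) + 2·e^(−1.64835) = 2.29370 + 1.86515 + 0.384734 = 4.54358.
⟨E⟩ = 37.4739 meV, ⟨E²⟩ = 2050.76 meV².
C_V/k_B = (⟨E²⟩ − ⟨E⟩²)/(kT)² = (2050.76 − 1404.29)/4057.69 = 0.1593.

0.1593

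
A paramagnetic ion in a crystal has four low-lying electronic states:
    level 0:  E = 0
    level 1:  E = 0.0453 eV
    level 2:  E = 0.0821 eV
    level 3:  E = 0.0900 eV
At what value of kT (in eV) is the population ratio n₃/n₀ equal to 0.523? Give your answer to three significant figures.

0.139 eV

n₃/n₀ = exp[−(E₃−E₀)/kT] = 0.523.
⇒ (E₃−E₀)/kT = ln(1/0.523) = ln(1.9120) = 0.64815.
kT = 0.0900 eV / 0.64815 = 0.139 eV.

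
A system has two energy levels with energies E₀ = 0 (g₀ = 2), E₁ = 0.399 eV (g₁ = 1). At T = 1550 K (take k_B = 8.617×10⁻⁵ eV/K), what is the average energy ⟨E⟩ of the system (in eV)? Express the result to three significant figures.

k_BT = 8.617×10⁻⁵ × 1550 K = 0.13356 eV.
Eᵢ/kT = 0, 2.9874.
Z = Σ gᵢe^(−Eᵢ/kT) = 2·e^(−0) + 1·e^(−2.9874) = 2.0000 + 0.050418 = 2.0504.
⟨E⟩ = Σ Eᵢ gᵢe^(−Eᵢ/kT) / Z = (0·2.0000 + 0.399·0.050418) / 2.0504 = 0.00981 eV.

0.00981 eV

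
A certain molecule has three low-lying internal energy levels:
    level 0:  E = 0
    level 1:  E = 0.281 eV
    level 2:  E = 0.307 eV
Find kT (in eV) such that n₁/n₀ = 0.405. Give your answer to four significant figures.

n₁/n₀ = exp[−(E₁−E₀)/kT] = 0.405.
⇒ (E₁−E₀)/kT = ln(1/0.405) = ln(2.46914) = 0.903870.
kT = 0.281 eV / 0.903870 = 0.3109 eV.

0.3109 eV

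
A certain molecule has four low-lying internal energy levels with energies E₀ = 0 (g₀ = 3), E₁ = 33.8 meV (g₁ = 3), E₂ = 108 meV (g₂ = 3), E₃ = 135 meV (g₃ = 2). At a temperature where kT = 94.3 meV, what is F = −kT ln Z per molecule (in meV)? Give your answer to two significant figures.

Eᵢ/kT = 0, 0.3584, 1.145, 1.432.
Z = Σ gᵢe^(−Eᵢ/kT) = 3·e^(−0) + 3·e^(−0.3584) + 3·e^(−1.145) + 2·e^(−1.432) = 3.000 + 2.096 + 0.9547 + 0.4777 = 6.528.
F = −kT ln Z = −94.3 × ln(6.528) = −94.3 × 1.876 = -180 meV.

-180 meV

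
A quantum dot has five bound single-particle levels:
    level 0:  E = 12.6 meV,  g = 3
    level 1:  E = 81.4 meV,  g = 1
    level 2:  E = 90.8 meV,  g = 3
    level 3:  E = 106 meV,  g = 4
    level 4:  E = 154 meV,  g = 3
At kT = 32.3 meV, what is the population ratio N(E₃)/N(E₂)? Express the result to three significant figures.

0.833

n₃/n₂ = (g₃/g₂) exp[−(E₃−E₂)/kT] = (4/3) × exp(−(15.2 meV)/(32.3 meV)) = (4/3) × exp(-0.47059) = 0.833.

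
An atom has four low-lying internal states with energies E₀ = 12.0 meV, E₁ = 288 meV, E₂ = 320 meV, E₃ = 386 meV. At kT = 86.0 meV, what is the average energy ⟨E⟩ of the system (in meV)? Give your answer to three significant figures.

34.7 meV

Eᵢ/kT = 0.13953, 3.3488, 3.7209, 4.4884.
Z = Σ e^(−Eᵢ/kT) = e^(−0.13953) + e^(−3.3488) + e^(−3.7209) + e^(−4.4884) = 0.86977 + 0.035126 + 0.024212 + 0.011239 = 0.94035.
⟨E⟩ = Σ Eᵢ e^(−Eᵢ/kT) / Z = (12.0·0.86977 + 288·0.035126 + 320·0.024212 + 386·0.011239) / 0.94035 = 34.7 meV.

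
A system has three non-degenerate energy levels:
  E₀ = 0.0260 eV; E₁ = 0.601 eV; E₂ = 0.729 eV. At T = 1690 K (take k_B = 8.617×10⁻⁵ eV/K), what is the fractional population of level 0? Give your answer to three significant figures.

0.973

k_BT = 8.617×10⁻⁵ × 1690 K = 0.14563 eV.
Eᵢ/kT = 0.17853, 4.1269, 5.0058.
Z = Σ e^(−Eᵢ/kT) = e^(−0.17853) + e^(−4.1269) + e^(−5.0058) = 0.83650 + 0.016133 + 0.0066990 = 0.85933.
P₀ = e^(−E₀/kT) / Z = 0.83650/0.85933 = 0.973.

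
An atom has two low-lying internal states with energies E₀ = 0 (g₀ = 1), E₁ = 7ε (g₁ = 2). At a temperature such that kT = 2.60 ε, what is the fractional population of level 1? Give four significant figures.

0.1193

Eᵢ/kT = 0, 2.69231.
Z = Σ gᵢe^(−Eᵢ/kT) = 1·e^(−0) + 2·e^(−2.69231) = 1.00000 + 0.135449 = 1.13545.
P₁ = g₁ e^(−E₁/kT) / Z = 0.135449/1.13545 = 0.1193.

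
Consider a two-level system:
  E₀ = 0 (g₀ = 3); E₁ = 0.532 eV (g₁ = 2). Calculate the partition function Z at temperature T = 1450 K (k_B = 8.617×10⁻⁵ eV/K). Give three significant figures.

Z = 3.03

k_BT = 8.617×10⁻⁵ × 1450 K = 0.12495 eV.
Eᵢ/kT = 0, 4.2577.
Z = Σ gᵢe^(−Eᵢ/kT) = 3·e^(−0) + 2·e^(−4.2577) = 3.0000 + 0.028310 = 3.0283.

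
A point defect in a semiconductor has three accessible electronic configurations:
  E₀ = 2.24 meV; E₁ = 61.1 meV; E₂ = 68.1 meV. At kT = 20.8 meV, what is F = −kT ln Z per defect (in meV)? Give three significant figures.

Eᵢ/kT = 0.10769, 2.9375, 3.2740.
Z = Σ e^(−Eᵢ/kT) = e^(−0.10769) + e^(−2.9375) + e^(−3.2740) = 0.89791 + 0.052998 + 0.037855 = 0.98876.
F = −kT ln Z = −20.8 × ln(0.98876) = −20.8 × -0.011304 = 0.235 meV.

0.235 meV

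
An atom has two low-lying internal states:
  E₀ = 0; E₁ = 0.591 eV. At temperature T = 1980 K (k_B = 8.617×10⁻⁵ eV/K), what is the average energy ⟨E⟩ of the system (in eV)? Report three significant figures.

0.0179 eV

k_BT = 8.617×10⁻⁵ × 1980 K = 0.17062 eV.
Eᵢ/kT = 0, 3.4638.
Z = Σ e^(−Eᵢ/kT) = e^(−0) + e^(−3.4638) = 1.0000 + 0.031311 = 1.0313.
⟨E⟩ = Σ Eᵢ e^(−Eᵢ/kT) / Z = (0·1.0000 + 0.591·0.031311) / 1.0313 = 0.0179 eV.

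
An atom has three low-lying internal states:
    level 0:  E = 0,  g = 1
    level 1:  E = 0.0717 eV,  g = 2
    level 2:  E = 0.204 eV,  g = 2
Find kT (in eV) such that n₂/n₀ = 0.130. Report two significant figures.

0.075 eV

n₂/n₀ = (g₂/g₀) exp[−(E₂−E₀)/kT] = 0.130.
⇒ (E₂−E₀)/kT = ln((2/1)/0.130) = ln(15.38) = 2.733.
kT = 0.204 eV / 2.733 = 0.075 eV.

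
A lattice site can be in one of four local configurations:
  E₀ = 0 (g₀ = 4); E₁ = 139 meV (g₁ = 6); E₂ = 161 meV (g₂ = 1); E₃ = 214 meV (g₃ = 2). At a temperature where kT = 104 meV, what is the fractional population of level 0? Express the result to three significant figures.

0.662

Eᵢ/kT = 0, 1.3365, 1.5481, 2.0577.
Z = Σ gᵢe^(−Eᵢ/kT) = 4·e^(−0) + 6·e^(−1.3365) + 1·e^(−1.5481) + 2·e^(−2.0577) = 4.0000 + 1.5766 + 0.21265 + 0.25549 = 6.0447.
P₀ = g₀ e^(−E₀/kT) / Z = 4.0000/6.0447 = 0.662.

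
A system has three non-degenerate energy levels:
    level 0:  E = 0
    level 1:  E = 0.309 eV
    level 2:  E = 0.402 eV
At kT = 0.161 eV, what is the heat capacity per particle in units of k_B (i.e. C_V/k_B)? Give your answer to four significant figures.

Eᵢ/kT = 0, 1.91925, 2.49689.
Z = Σ e^(−Eᵢ/kT) = e^(−0) + e^(−1.91925) + e^(−2.49689) = 1.00000 + 0.146717 + 0.0823407 = 1.22906.
⟨E⟩ = 0.0638183 eV, ⟨E²⟩ = 0.0222245 eV².
C_V/k_B = (⟨E²⟩ − ⟨E⟩²)/(kT)² = (0.0222245 − 0.00407278)/0.0259210 = 0.7003.

0.7003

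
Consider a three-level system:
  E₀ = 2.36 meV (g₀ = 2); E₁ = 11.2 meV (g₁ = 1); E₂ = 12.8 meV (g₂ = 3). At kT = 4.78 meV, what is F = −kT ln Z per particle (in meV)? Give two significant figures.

-2.0 meV

Eᵢ/kT = 0.4937, 2.343, 2.678.
Z = Σ gᵢe^(−Eᵢ/kT) = 2·e^(−0.4937) + 1·e^(−2.343) + 3·e^(−2.678) = 1.221 + 0.09604 + 0.2061 = 1.523.
F = −kT ln Z = −4.78 × ln(1.523) = −4.78 × 0.4207 = -2.0 meV.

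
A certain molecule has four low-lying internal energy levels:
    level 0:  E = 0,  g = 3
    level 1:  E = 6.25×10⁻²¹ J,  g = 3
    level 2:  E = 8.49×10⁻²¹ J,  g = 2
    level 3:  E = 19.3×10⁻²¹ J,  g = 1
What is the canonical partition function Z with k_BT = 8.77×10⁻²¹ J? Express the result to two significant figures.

Z = 5.3

Eᵢ/kT = 0, 0.7127, 0.9681, 2.201.
Z = Σ gᵢe^(−Eᵢ/kT) = 3·e^(−0) + 3·e^(−0.7127) + 2·e^(−0.9681) + 1·e^(−2.201) = 3.000 + 1.471 + 0.7596 + 0.1107 = 5.341.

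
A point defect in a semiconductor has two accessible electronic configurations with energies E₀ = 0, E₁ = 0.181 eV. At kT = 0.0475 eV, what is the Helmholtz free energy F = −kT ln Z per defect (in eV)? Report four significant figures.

-0.001040 eV

Eᵢ/kT = 0, 3.81053.
Z = Σ e^(−Eᵢ/kT) = e^(−0) + e^(−3.81053) = 1.00000 + 0.0221364 = 1.02214.
F = −kT ln Z = −0.0475 × ln(1.02214) = −0.0475 × 0.0218985 = -0.001040 eV.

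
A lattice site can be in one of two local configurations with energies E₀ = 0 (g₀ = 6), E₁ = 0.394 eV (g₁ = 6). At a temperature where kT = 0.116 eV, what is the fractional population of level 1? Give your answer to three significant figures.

Eᵢ/kT = 0, 3.3966.
Z = Σ gᵢe^(−Eᵢ/kT) = 6·e^(−0) + 6·e^(−3.3966) = 6.0000 + 0.20092 = 6.2009.
P₁ = g₁ e^(−E₁/kT) / Z = 0.20092/6.2009 = 0.0324.

0.0324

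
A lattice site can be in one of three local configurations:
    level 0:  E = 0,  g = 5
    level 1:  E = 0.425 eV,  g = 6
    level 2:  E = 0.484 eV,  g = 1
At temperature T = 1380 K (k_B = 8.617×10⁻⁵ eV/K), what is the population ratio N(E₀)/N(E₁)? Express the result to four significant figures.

29.72

k_BT = 8.617×10⁻⁵ × 1380 K = 0.118915 eV.
n₀/n₁ = (g₀/g₁) exp[−(E₀−E₁)/kT] = (5/6) × exp(−(-0.425 eV)/(0.118915 eV)) = (5/6) × exp(3.57398) = 29.72.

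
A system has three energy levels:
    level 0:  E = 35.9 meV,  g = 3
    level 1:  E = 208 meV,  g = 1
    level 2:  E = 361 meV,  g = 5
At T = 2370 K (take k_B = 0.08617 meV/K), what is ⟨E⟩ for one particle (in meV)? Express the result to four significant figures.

k_BT = 0.08617 × 2370 K = 204.223 meV.
Eᵢ/kT = 0.175788, 1.01849, 1.76768.
Z = Σ gᵢe^(−Eᵢ/kT) = 3·e^(−0.175788) + 1·e^(−1.01849) + 5·e^(−1.76768) = 2.51639 + 0.361140 + 0.853643 = 3.73117.
⟨E⟩ = Σ Eᵢ gᵢe^(−Eᵢ/kT) / Z = (35.9·2.51639 + 208·0.361140 + 361·0.853643) / 3.73117 = 126.9 meV.

126.9 meV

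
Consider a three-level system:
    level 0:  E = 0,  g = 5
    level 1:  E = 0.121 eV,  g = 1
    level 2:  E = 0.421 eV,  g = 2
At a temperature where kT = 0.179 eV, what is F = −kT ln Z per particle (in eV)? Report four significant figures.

-0.3115 eV

Eᵢ/kT = 0, 0.675978, 2.35196.
Z = Σ gᵢe^(−Eᵢ/kT) = 5·e^(−0) + 1·e^(−0.675978) + 2·e^(−2.35196) = 5.00000 + 0.508659 + 0.190365 = 5.69902.
F = −kT ln Z = −0.179 × ln(5.69902) = −0.179 × 1.74029 = -0.3115 eV.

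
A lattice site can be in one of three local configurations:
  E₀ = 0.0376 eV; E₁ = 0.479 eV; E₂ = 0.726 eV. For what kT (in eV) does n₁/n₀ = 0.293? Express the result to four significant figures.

n₁/n₀ = exp[−(E₁−E₀)/kT] = 0.293.
⇒ (E₁−E₀)/kT = ln(1/0.293) = ln(3.41297) = 1.22758.
kT = 0.4414 eV / 1.22758 = 0.3596 eV.

0.3596 eV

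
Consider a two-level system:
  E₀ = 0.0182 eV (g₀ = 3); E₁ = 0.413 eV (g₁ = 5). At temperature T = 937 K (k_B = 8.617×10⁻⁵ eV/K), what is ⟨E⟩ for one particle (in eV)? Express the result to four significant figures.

0.02309 eV

k_BT = 8.617×10⁻⁵ × 937 K = 0.0807413 eV.
Eᵢ/kT = 0.225411, 5.11510.
Z = Σ gᵢe^(−Eᵢ/kT) = 3·e^(−0.225411) + 5·e^(−5.11510) = 2.39456 + 0.0300269 = 2.42459.
⟨E⟩ = Σ Eᵢ gᵢe^(−Eᵢ/kT) / Z = (0.0182·2.39456 + 0.413·0.0300269) / 2.42459 = 0.02309 eV.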